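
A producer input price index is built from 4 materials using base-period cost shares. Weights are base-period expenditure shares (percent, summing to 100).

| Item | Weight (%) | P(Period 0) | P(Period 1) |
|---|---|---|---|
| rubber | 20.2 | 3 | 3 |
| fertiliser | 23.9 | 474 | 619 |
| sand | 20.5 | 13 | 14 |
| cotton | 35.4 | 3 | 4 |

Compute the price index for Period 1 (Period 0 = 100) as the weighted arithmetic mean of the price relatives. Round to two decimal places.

rubber: 20.2 × (3/3) = 20.2 × 1.000000 = 20.2000
fertiliser: 23.9 × (619/474) = 23.9 × 1.305907 = 31.2112
sand: 20.5 × (14/13) = 20.5 × 1.076923 = 22.0769
cotton: 35.4 × (4/3) = 35.4 × 1.333333 = 47.2000
Index = Σ wᵢ·(p₁ᵢ/p₀ᵢ) = 20.2000 + 31.2112 + 22.0769 + 47.2000 = 120.6881

120.69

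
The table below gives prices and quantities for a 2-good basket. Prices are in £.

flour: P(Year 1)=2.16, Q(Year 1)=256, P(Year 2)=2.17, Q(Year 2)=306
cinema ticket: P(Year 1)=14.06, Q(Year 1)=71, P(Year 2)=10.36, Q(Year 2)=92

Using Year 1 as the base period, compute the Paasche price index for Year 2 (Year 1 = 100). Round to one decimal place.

82.7

Paasche price index uses current-period quantities as weights.
ΣP(Year 2)·Q(Year 2) = 2.17×306 + 10.36×92 = 664.02 + 953.12 = 1617.14
ΣP(Year 1)·Q(Year 2) = 2.16×306 + 14.06×92 = 660.96 + 1293.52 = 1954.48
Index = 1617.14 / 1954.48 × 100 = 82.7402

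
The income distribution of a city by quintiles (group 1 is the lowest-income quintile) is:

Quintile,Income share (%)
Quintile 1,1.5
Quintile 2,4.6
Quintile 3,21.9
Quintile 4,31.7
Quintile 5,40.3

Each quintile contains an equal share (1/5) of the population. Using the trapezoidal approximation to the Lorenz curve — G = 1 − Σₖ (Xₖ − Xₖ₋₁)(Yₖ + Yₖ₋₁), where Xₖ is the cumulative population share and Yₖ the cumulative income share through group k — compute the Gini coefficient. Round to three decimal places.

0.419

Cumulative income shares Yₖ: 0.0150, 0.0610, 0.2800, 0.5970, 1.0000
Σ (Xₖ−Xₖ₋₁)(Yₖ+Yₖ₋₁) = (1/5)(0.0150+0.0000) + (1/5)(0.0610+0.0150) + (1/5)(0.2800+0.0610) + (1/5)(0.5970+0.2800) + (1/5)(1.0000+0.5970)
  = 0.0030 + 0.0152 + 0.0682 + 0.1754 + 0.3194 = 0.5812
G = 1 − 0.5812 = 0.4188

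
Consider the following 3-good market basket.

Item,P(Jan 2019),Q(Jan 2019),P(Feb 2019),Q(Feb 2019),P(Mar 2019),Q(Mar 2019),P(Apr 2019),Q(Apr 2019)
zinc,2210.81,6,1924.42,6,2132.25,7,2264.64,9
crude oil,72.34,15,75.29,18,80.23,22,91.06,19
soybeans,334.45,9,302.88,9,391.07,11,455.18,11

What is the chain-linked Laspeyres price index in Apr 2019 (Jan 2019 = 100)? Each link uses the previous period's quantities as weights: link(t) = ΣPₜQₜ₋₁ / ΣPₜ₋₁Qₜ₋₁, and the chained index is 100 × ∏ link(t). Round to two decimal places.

109.79

Link Jan 2019→Feb 2019:
ΣP(Feb 2019)Q(Jan 2019) = 1924.42×6 + 75.29×15 + 302.88×9 = 11546.52 + 1129.35 + 2725.92 = 15401.79
ΣP(Jan 2019)Q(Jan 2019) = 2210.81×6 + 72.34×15 + 334.45×9 = 13264.86 + 1085.1 + 3010.05 = 17360.01
link = 15401.79/17360.01 = 0.887199
Link Feb 2019→Mar 2019:
ΣP(Mar 2019)Q(Feb 2019) = 2132.25×6 + 80.23×18 + 391.07×9 = 12793.5 + 1444.14 + 3519.63 = 17757.27
ΣP(Feb 2019)Q(Feb 2019) = 1924.42×6 + 75.29×18 + 302.88×9 = 11546.52 + 1355.22 + 2725.92 = 15627.66
link = 17757.27/15627.66 = 1.136272
Link Mar 2019→Apr 2019:
ΣP(Apr 2019)Q(Mar 2019) = 2264.64×7 + 91.06×22 + 455.18×11 = 15852.48 + 2003.32 + 5006.98 = 22862.78
ΣP(Mar 2019)Q(Mar 2019) = 2132.25×7 + 80.23×22 + 391.07×11 = 14925.75 + 1765.06 + 4301.77 = 20992.58
link = 22862.78/20992.58 = 1.089089
Chained index = 100 × 0.887199 × 1.136272 × 1.089089 = 109.7910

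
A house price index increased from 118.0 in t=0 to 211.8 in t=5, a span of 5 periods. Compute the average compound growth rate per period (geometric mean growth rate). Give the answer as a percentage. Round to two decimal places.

12.41%

Growth factor = (211.8/118.0)^(1/5) = (1.794915)^(1/5) = 1.124110
Growth rate = 1.124110 − 1 = 0.124110 = 12.4110%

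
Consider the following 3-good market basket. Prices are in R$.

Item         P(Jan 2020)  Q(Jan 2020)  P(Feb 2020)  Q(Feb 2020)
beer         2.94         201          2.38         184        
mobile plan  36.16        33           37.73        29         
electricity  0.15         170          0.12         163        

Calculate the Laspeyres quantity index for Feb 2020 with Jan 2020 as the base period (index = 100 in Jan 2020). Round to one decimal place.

Laspeyres quantity index uses base-period prices as weights.
ΣP(Jan 2020)·Q(Feb 2020) = 2.94×184 + 36.16×29 + 0.15×163 = 540.96 + 1048.64 + 24.45 = 1614.05
ΣP(Jan 2020)·Q(Jan 2020) = 2.94×201 + 36.16×33 + 0.15×170 = 590.94 + 1193.28 + 25.5 = 1809.72
Index = 1614.05 / 1809.72 × 100 = 89.1878

89.2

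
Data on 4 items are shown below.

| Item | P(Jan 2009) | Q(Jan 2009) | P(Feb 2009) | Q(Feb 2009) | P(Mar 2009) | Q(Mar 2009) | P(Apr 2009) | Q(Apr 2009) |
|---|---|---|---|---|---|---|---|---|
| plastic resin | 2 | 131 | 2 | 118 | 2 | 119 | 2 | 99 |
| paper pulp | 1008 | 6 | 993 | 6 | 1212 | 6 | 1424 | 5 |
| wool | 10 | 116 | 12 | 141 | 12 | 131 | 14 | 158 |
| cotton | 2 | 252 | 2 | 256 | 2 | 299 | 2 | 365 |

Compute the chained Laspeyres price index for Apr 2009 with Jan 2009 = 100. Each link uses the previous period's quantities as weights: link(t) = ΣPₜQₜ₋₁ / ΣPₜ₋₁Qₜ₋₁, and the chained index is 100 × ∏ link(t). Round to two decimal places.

136.36

Link Jan 2009→Feb 2009:
ΣP(Feb 2009)Q(Jan 2009) = 2×131 + 993×6 + 12×116 + 2×252 = 262 + 5958 + 1392 + 504 = 8116
ΣP(Jan 2009)Q(Jan 2009) = 2×131 + 1008×6 + 10×116 + 2×252 = 262 + 6048 + 1160 + 504 = 7974
link = 8116/7974 = 1.017808
Link Feb 2009→Mar 2009:
ΣP(Mar 2009)Q(Feb 2009) = 2×118 + 1212×6 + 12×141 + 2×256 = 236 + 7272 + 1692 + 512 = 9712
ΣP(Feb 2009)Q(Feb 2009) = 2×118 + 993×6 + 12×141 + 2×256 = 236 + 5958 + 1692 + 512 = 8398
link = 9712/8398 = 1.156466
Link Mar 2009→Apr 2009:
ΣP(Apr 2009)Q(Mar 2009) = 2×119 + 1424×6 + 14×131 + 2×299 = 238 + 8544 + 1834 + 598 = 11214
ΣP(Mar 2009)Q(Mar 2009) = 2×119 + 1212×6 + 12×131 + 2×299 = 238 + 7272 + 1572 + 598 = 9680
link = 11214/9680 = 1.158471
Chained index = 100 × 1.017808 × 1.156466 × 1.158471 = 136.3590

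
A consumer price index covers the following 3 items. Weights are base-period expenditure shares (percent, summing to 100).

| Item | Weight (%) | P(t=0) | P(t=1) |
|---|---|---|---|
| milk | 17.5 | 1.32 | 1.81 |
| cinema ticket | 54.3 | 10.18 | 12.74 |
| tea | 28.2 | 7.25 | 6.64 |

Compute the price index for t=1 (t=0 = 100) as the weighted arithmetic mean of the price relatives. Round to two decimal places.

117.78

milk: 17.5 × (1.81/1.32) = 17.5 × 1.371212 = 23.9962
cinema ticket: 54.3 × (12.74/10.18) = 54.3 × 1.251473 = 67.9550
tea: 28.2 × (6.64/7.25) = 28.2 × 0.915862 = 25.8273
Index = Σ wᵢ·(p₁ᵢ/p₀ᵢ) = 23.9962 + 67.9550 + 25.8273 = 117.7785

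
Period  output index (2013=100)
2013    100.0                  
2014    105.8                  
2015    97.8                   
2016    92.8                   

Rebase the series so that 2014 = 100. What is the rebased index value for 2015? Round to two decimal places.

92.44

Rebased(2015) = 97.8 / 105.8 × 100 = 92.4386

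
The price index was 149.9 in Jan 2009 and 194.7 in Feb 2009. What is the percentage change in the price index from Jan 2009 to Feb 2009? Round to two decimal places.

29.89%

Change = (194.7 − 149.9) / 149.9 × 100
       = 44.8 / 149.9 × 100 = 29.8866%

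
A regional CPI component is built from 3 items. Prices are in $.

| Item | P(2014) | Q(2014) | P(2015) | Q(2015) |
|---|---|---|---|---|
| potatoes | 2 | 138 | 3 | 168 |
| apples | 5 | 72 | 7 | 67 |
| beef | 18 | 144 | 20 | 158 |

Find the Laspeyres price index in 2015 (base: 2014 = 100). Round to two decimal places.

Laspeyres price index uses base-period quantities as weights.
ΣP(2015)·Q(2014) = 3×138 + 7×72 + 20×144 = 414 + 504 + 2880 = 3798
ΣP(2014)·Q(2014) = 2×138 + 5×72 + 18×144 = 276 + 360 + 2592 = 3228
Index = 3798 / 3228 × 100 = 117.6580

117.66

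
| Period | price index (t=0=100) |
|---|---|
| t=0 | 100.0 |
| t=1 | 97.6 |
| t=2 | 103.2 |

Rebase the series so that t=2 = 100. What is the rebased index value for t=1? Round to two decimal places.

Rebased(t=1) = 97.6 / 103.2 × 100 = 94.5736

94.57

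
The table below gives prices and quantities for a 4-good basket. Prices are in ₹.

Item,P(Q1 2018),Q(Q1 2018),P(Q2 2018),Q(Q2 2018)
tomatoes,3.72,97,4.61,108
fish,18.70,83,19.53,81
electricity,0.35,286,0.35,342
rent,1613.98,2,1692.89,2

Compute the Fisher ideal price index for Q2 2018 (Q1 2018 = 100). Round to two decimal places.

Laspeyres component (base-period weights):
ΣP(Q2 2018)Q(Q1 2018) = 4.61×97 + 19.53×83 + 0.35×286 + 1692.89×2 = 447.17 + 1620.99 + 100.1 + 3385.78 = 5554.04
ΣP(Q1 2018)Q(Q1 2018) = 3.72×97 + 18.70×83 + 0.35×286 + 1613.98×2 = 360.84 + 1552.1 + 100.1 + 3227.96 = 5241
L = 5554.04 / 5241 × 100 = 105.9729
Paasche component (current-period weights):
ΣP(Q2 2018)Q(Q2 2018) = 4.61×108 + 19.53×81 + 0.35×342 + 1692.89×2 = 497.88 + 1581.93 + 119.7 + 3385.78 = 5585.29
ΣP(Q1 2018)Q(Q2 2018) = 3.72×108 + 18.70×81 + 0.35×342 + 1613.98×2 = 401.76 + 1514.7 + 119.7 + 3227.96 = 5264.12
P = 5585.29 / 5264.12 × 100 = 106.1011
Fisher = √(L × P) = √(105.9729 × 106.1011) = 106.0370

106.04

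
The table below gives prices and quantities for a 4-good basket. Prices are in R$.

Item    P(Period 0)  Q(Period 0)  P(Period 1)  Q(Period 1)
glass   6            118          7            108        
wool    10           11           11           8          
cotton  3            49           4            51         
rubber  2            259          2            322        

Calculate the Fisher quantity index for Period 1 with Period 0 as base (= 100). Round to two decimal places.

102.35

Laspeyres component (base-period weights):
ΣP(Period 0)Q(Period 1) = 6×108 + 10×8 + 3×51 + 2×322 = 648 + 80 + 153 + 644 = 1525
ΣP(Period 0)Q(Period 0) = 6×118 + 10×11 + 3×49 + 2×259 = 708 + 110 + 147 + 518 = 1483
L = 1525 / 1483 × 100 = 102.8321
Paasche component (current-period weights):
ΣP(Period 1)Q(Period 1) = 7×108 + 11×8 + 4×51 + 2×322 = 756 + 88 + 204 + 644 = 1692
ΣP(Period 1)Q(Period 0) = 7×118 + 11×11 + 4×49 + 2×259 = 826 + 121 + 196 + 518 = 1661
P = 1692 / 1661 × 100 = 101.8663
Fisher = √(L × P) = √(102.8321 × 101.8663) = 102.3481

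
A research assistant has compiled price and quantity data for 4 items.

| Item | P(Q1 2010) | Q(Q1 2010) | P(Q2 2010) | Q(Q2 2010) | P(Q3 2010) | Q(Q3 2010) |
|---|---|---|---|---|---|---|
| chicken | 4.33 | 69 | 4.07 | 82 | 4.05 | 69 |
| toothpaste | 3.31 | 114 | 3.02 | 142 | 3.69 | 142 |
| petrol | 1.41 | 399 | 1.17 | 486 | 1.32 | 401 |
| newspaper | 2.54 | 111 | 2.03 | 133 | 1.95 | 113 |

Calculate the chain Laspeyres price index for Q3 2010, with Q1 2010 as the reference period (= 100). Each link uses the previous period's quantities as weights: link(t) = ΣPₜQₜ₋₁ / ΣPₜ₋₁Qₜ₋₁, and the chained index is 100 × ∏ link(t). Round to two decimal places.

95.05

Link Q1 2010→Q2 2010:
ΣP(Q2 2010)Q(Q1 2010) = 4.07×69 + 3.02×114 + 1.17×399 + 2.03×111 = 280.83 + 344.28 + 466.83 + 225.33 = 1317.27
ΣP(Q1 2010)Q(Q1 2010) = 4.33×69 + 3.31×114 + 1.41×399 + 2.54×111 = 298.77 + 377.34 + 562.59 + 281.94 = 1520.64
link = 1317.27/1520.64 = 0.866260
Link Q2 2010→Q3 2010:
ΣP(Q3 2010)Q(Q2 2010) = 4.05×82 + 3.69×142 + 1.32×486 + 1.95×133 = 332.1 + 523.98 + 641.52 + 259.35 = 1756.95
ΣP(Q2 2010)Q(Q2 2010) = 4.07×82 + 3.02×142 + 1.17×486 + 2.03×133 = 333.74 + 428.84 + 568.62 + 269.99 = 1601.19
link = 1756.95/1601.19 = 1.097278
Chained index = 100 × 0.866260 × 1.097278 = 95.0528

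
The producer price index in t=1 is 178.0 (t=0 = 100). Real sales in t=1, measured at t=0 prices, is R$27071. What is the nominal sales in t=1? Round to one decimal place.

48186.4

Nominal = Real × (Index/100) = 27071 × (178.0/100)
        = 27071 × 1.780 = 48186.3800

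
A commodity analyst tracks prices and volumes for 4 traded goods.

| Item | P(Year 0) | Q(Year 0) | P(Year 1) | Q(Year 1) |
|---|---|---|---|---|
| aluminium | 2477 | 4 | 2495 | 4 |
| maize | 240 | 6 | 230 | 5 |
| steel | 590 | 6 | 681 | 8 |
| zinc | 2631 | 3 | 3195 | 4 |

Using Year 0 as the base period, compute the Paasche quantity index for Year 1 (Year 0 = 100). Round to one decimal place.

Paasche quantity index uses current-period prices as weights.
ΣP(Year 1)·Q(Year 1) = 2495×4 + 230×5 + 681×8 + 3195×4 = 9980 + 1150 + 5448 + 12780 = 29358
ΣP(Year 1)·Q(Year 0) = 2495×4 + 230×6 + 681×6 + 3195×3 = 9980 + 1380 + 4086 + 9585 = 25031
Index = 29358 / 25031 × 100 = 117.2866

117.3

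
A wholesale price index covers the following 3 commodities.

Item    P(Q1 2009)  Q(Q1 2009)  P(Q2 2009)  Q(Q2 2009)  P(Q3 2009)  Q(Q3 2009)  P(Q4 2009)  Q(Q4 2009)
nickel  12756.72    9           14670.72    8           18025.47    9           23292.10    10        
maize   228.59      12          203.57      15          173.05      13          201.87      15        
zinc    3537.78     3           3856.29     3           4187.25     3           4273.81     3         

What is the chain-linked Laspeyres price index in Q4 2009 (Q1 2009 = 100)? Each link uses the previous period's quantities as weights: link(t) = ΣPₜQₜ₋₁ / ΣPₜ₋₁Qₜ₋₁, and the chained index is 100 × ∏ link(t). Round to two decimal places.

Link Q1 2009→Q2 2009:
ΣP(Q2 2009)Q(Q1 2009) = 14670.72×9 + 203.57×12 + 3856.29×3 = 132036.48 + 2442.84 + 11568.87 = 146048.19
ΣP(Q1 2009)Q(Q1 2009) = 12756.72×9 + 228.59×12 + 3537.78×3 = 114810.48 + 2743.08 + 10613.34 = 128166.9
link = 146048.19/128166.9 = 1.139516
Link Q2 2009→Q3 2009:
ΣP(Q3 2009)Q(Q2 2009) = 18025.47×8 + 173.05×15 + 4187.25×3 = 144203.76 + 2595.75 + 12561.75 = 159361.26
ΣP(Q2 2009)Q(Q2 2009) = 14670.72×8 + 203.57×15 + 3856.29×3 = 117365.76 + 3053.55 + 11568.87 = 131988.18
link = 159361.26/131988.18 = 1.207390
Link Q3 2009→Q4 2009:
ΣP(Q4 2009)Q(Q3 2009) = 23292.10×9 + 201.87×13 + 4273.81×3 = 209628.9 + 2624.31 + 12821.43 = 225074.64
ΣP(Q3 2009)Q(Q3 2009) = 18025.47×9 + 173.05×13 + 4187.25×3 = 162229.23 + 2249.65 + 12561.75 = 177040.63
link = 225074.64/177040.63 = 1.271316
Chained index = 100 × 1.139516 × 1.207390 × 1.271316 = 174.9128

174.91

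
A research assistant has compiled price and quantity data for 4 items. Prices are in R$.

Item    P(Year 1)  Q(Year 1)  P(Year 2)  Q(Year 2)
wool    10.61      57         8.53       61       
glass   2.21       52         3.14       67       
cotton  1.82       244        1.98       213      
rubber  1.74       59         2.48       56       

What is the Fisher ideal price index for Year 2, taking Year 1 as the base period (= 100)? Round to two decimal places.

100.92

Laspeyres component (base-period weights):
ΣP(Year 2)Q(Year 1) = 8.53×57 + 3.14×52 + 1.98×244 + 2.48×59 = 486.21 + 163.28 + 483.12 + 146.32 = 1278.93
ΣP(Year 1)Q(Year 1) = 10.61×57 + 2.21×52 + 1.82×244 + 1.74×59 = 604.77 + 114.92 + 444.08 + 102.66 = 1266.43
L = 1278.93 / 1266.43 × 100 = 100.9870
Paasche component (current-period weights):
ΣP(Year 2)Q(Year 2) = 8.53×61 + 3.14×67 + 1.98×213 + 2.48×56 = 520.33 + 210.38 + 421.74 + 138.88 = 1291.33
ΣP(Year 1)Q(Year 2) = 10.61×61 + 2.21×67 + 1.82×213 + 1.74×56 = 647.21 + 148.07 + 387.66 + 97.44 = 1280.38
P = 1291.33 / 1280.38 × 100 = 100.8552
Fisher = √(L × P) = √(100.9870 × 100.8552) = 100.9211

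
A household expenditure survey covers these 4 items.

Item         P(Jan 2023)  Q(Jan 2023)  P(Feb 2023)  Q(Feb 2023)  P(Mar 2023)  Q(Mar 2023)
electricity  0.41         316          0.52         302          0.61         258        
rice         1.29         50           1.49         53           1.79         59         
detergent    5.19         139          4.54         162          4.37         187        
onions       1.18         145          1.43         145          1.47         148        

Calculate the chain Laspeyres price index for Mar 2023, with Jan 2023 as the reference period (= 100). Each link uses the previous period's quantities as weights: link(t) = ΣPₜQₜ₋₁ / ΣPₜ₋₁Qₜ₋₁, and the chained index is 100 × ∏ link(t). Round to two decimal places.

Link Jan 2023→Feb 2023:
ΣP(Feb 2023)Q(Jan 2023) = 0.52×316 + 1.49×50 + 4.54×139 + 1.43×145 = 164.32 + 74.5 + 631.06 + 207.35 = 1077.23
ΣP(Jan 2023)Q(Jan 2023) = 0.41×316 + 1.29×50 + 5.19×139 + 1.18×145 = 129.56 + 64.5 + 721.41 + 171.1 = 1086.57
link = 1077.23/1086.57 = 0.991404
Link Feb 2023→Mar 2023:
ΣP(Mar 2023)Q(Feb 2023) = 0.61×302 + 1.79×53 + 4.37×162 + 1.47×145 = 184.22 + 94.87 + 707.94 + 213.15 = 1200.18
ΣP(Feb 2023)Q(Feb 2023) = 0.52×302 + 1.49×53 + 4.54×162 + 1.43×145 = 157.04 + 78.97 + 735.48 + 207.35 = 1178.84
link = 1200.18/1178.84 = 1.018103
Chained index = 100 × 0.991404 × 1.018103 = 100.9351

100.94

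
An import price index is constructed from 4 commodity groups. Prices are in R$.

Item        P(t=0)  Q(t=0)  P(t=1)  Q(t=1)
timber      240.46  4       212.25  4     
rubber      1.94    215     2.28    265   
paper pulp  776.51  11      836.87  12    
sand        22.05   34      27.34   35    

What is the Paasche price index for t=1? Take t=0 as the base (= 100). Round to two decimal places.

Paasche price index uses current-period quantities as weights.
ΣP(t=1)·Q(t=1) = 212.25×4 + 2.28×265 + 836.87×12 + 27.34×35 = 849 + 604.2 + 10042.44 + 956.9 = 12452.54
ΣP(t=0)·Q(t=1) = 240.46×4 + 1.94×265 + 776.51×12 + 22.05×35 = 961.84 + 514.1 + 9318.12 + 771.75 = 11565.81
Index = 12452.54 / 11565.81 × 100 = 107.6668

107.67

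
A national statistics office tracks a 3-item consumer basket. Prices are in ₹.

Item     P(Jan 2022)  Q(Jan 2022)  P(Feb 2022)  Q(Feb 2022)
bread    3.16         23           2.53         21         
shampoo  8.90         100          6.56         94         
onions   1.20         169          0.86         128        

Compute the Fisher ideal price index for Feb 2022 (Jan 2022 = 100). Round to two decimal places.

Laspeyres component (base-period weights):
ΣP(Feb 2022)Q(Jan 2022) = 2.53×23 + 6.56×100 + 0.86×169 = 58.19 + 656 + 145.34 = 859.53
ΣP(Jan 2022)Q(Jan 2022) = 3.16×23 + 8.90×100 + 1.20×169 = 72.68 + 890 + 202.8 = 1165.48
L = 859.53 / 1165.48 × 100 = 73.7490
Paasche component (current-period weights):
ΣP(Feb 2022)Q(Feb 2022) = 2.53×21 + 6.56×94 + 0.86×128 = 53.13 + 616.64 + 110.08 = 779.85
ΣP(Jan 2022)Q(Feb 2022) = 3.16×21 + 8.90×94 + 1.20×128 = 66.36 + 836.6 + 153.6 = 1056.56
P = 779.85 / 1056.56 × 100 = 73.8103
Fisher = √(L × P) = √(73.7490 × 73.8103) = 73.7796

73.78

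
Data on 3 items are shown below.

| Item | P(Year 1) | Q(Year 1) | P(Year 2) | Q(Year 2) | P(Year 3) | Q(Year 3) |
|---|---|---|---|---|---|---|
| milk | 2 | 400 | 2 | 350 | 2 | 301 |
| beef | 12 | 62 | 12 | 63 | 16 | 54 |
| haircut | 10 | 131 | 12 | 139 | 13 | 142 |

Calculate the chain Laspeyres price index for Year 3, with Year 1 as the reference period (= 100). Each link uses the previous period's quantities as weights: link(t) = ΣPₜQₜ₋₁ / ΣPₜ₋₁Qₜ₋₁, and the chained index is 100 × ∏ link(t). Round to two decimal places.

Link Year 1→Year 2:
ΣP(Year 2)Q(Year 1) = 2×400 + 12×62 + 12×131 = 800 + 744 + 1572 = 3116
ΣP(Year 1)Q(Year 1) = 2×400 + 12×62 + 10×131 = 800 + 744 + 1310 = 2854
link = 3116/2854 = 1.091801
Link Year 2→Year 3:
ΣP(Year 3)Q(Year 2) = 2×350 + 16×63 + 13×139 = 700 + 1008 + 1807 = 3515
ΣP(Year 2)Q(Year 2) = 2×350 + 12×63 + 12×139 = 700 + 756 + 1668 = 3124
link = 3515/3124 = 1.125160
Chained index = 100 × 1.091801 × 1.125160 = 122.8451

122.85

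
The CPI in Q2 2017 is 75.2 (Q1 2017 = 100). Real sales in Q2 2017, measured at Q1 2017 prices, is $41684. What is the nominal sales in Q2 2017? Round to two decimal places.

Nominal = Real × (Index/100) = 41684 × (75.2/100)
        = 41684 × 0.752 = 31346.3680

31346.37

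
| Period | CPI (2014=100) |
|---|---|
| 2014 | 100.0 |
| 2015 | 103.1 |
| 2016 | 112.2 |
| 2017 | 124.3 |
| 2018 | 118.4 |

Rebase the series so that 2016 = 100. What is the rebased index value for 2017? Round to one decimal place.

110.8

Rebased(2017) = 124.3 / 112.2 × 100 = 110.7843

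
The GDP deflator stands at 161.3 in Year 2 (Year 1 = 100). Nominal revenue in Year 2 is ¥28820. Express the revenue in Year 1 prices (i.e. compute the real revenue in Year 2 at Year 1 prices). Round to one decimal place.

Real = Nominal ÷ (Index/100) = 28820 ÷ (161.3/100)
     = 28820 ÷ 1.613 = 17867.3280

17867.3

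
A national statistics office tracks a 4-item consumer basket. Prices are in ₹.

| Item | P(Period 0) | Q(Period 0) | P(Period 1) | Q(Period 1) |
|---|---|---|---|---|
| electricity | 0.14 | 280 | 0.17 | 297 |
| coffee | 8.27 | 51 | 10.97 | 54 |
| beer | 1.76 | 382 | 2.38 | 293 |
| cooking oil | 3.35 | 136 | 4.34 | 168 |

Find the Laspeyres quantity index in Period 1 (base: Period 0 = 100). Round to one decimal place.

Laspeyres quantity index uses base-period prices as weights.
ΣP(Period 0)·Q(Period 1) = 0.14×297 + 8.27×54 + 1.76×293 + 3.35×168 = 41.58 + 446.58 + 515.68 + 562.8 = 1566.64
ΣP(Period 0)·Q(Period 0) = 0.14×280 + 8.27×51 + 1.76×382 + 3.35×136 = 39.2 + 421.77 + 672.32 + 455.6 = 1588.89
Index = 1566.64 / 1588.89 × 100 = 98.5997

98.6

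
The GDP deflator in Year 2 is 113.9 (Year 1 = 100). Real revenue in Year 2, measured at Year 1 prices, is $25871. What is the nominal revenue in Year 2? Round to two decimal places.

29467.07

Nominal = Real × (Index/100) = 25871 × (113.9/100)
        = 25871 × 1.139 = 29467.0690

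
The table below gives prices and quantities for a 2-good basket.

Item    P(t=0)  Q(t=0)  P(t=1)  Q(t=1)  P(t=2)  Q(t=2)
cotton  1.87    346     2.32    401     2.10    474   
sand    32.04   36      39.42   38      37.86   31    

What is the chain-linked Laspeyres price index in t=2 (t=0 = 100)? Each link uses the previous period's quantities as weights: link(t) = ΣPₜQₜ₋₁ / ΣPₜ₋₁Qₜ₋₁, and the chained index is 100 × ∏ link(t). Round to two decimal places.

Link t=0→t=1:
ΣP(t=1)Q(t=0) = 2.32×346 + 39.42×36 = 802.72 + 1419.12 = 2221.84
ΣP(t=0)Q(t=0) = 1.87×346 + 32.04×36 = 647.02 + 1153.44 = 1800.46
link = 2221.84/1800.46 = 1.234040
Link t=1→t=2:
ΣP(t=2)Q(t=1) = 2.10×401 + 37.86×38 = 842.1 + 1438.68 = 2280.78
ΣP(t=1)Q(t=1) = 2.32×401 + 39.42×38 = 930.32 + 1497.96 = 2428.28
link = 2280.78/2428.28 = 0.939257
Chained index = 100 × 1.234040 × 0.939257 = 115.9081

115.91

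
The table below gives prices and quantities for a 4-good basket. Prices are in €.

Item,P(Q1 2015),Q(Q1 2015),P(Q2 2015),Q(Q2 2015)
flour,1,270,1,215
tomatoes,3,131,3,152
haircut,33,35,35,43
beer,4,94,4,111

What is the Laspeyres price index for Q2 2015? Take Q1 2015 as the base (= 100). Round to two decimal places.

103.19

Laspeyres price index uses base-period quantities as weights.
ΣP(Q2 2015)·Q(Q1 2015) = 1×270 + 3×131 + 35×35 + 4×94 = 270 + 393 + 1225 + 376 = 2264
ΣP(Q1 2015)·Q(Q1 2015) = 1×270 + 3×131 + 33×35 + 4×94 = 270 + 393 + 1155 + 376 = 2194
Index = 2264 / 2194 × 100 = 103.1905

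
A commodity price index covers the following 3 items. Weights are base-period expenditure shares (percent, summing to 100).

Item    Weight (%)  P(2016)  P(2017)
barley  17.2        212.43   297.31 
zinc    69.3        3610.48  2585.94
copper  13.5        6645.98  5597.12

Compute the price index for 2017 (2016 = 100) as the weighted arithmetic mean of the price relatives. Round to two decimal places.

barley: 17.2 × (297.31/212.43) = 17.2 × 1.399567 = 24.0726
zinc: 69.3 × (2585.94/3610.48) = 69.3 × 0.716232 = 49.6349
copper: 13.5 × (5597.12/6645.98) = 13.5 × 0.842181 = 11.3694
Index = Σ wᵢ·(p₁ᵢ/p₀ᵢ) = 24.0726 + 49.6349 + 11.3694 = 85.0769

85.08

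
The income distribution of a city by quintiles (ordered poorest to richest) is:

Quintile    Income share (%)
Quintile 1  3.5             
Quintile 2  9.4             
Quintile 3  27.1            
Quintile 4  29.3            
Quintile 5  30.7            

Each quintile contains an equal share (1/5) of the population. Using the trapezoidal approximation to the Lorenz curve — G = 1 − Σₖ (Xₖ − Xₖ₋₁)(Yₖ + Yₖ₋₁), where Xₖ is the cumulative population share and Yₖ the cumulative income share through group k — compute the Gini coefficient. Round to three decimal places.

0.297

Cumulative income shares Yₖ: 0.0350, 0.1290, 0.4000, 0.6930, 1.0000
Σ (Xₖ−Xₖ₋₁)(Yₖ+Yₖ₋₁) = (1/5)(0.0350+0.0000) + (1/5)(0.1290+0.0350) + (1/5)(0.4000+0.1290) + (1/5)(0.6930+0.4000) + (1/5)(1.0000+0.6930)
  = 0.0070 + 0.0328 + 0.1058 + 0.2186 + 0.3386 = 0.7028
G = 1 − 0.7028 = 0.2972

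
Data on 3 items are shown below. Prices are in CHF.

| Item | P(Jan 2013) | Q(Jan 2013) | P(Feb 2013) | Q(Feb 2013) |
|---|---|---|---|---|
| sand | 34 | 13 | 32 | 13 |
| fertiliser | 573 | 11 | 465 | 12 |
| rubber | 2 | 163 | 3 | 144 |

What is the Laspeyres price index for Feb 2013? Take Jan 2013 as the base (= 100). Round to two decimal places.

85.14

Laspeyres price index uses base-period quantities as weights.
ΣP(Feb 2013)·Q(Jan 2013) = 32×13 + 465×11 + 3×163 = 416 + 5115 + 489 = 6020
ΣP(Jan 2013)·Q(Jan 2013) = 34×13 + 573×11 + 2×163 = 442 + 6303 + 326 = 7071
Index = 6020 / 7071 × 100 = 85.1365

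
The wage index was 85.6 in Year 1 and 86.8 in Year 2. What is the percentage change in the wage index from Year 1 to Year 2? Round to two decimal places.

1.40%

Change = (86.8 − 85.6) / 85.6 × 100
       = 1.2 / 85.6 × 100 = 1.4019%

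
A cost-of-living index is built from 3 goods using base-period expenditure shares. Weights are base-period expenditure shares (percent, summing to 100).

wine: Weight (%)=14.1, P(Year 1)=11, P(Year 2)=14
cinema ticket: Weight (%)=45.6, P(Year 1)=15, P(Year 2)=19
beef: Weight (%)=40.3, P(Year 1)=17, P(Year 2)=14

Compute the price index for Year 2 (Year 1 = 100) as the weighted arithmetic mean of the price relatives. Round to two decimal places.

wine: 14.1 × (14/11) = 14.1 × 1.272727 = 17.9455
cinema ticket: 45.6 × (19/15) = 45.6 × 1.266667 = 57.7600
beef: 40.3 × (14/17) = 40.3 × 0.823529 = 33.1882
Index = Σ wᵢ·(p₁ᵢ/p₀ᵢ) = 17.9455 + 57.7600 + 33.1882 = 108.8937

108.89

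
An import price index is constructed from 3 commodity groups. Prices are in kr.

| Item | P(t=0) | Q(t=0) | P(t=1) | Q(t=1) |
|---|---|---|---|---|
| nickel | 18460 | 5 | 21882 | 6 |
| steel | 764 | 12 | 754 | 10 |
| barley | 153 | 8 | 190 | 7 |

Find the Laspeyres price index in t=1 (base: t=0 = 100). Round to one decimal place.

Laspeyres price index uses base-period quantities as weights.
ΣP(t=1)·Q(t=0) = 21882×5 + 754×12 + 190×8 = 109410 + 9048 + 1520 = 119978
ΣP(t=0)·Q(t=0) = 18460×5 + 764×12 + 153×8 = 92300 + 9168 + 1224 = 102692
Index = 119978 / 102692 × 100 = 116.8329

116.8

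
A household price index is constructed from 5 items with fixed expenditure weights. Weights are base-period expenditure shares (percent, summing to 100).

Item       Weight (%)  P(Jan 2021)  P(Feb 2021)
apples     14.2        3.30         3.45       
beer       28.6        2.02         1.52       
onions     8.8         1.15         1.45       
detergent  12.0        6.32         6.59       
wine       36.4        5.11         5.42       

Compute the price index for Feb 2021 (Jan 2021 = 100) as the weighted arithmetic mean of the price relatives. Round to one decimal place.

98.6

apples: 14.2 × (3.45/3.30) = 14.2 × 1.045455 = 14.8455
beer: 28.6 × (1.52/2.02) = 28.6 × 0.752475 = 21.5208
onions: 8.8 × (1.45/1.15) = 8.8 × 1.260870 = 11.0957
detergent: 12.0 × (6.59/6.32) = 12.0 × 1.042722 = 12.5127
wine: 36.4 × (5.42/5.11) = 36.4 × 1.060665 = 38.6082
Index = Σ wᵢ·(p₁ᵢ/p₀ᵢ) = 14.8455 + 21.5208 + 11.0957 + 12.5127 + 38.6082 = 98.5828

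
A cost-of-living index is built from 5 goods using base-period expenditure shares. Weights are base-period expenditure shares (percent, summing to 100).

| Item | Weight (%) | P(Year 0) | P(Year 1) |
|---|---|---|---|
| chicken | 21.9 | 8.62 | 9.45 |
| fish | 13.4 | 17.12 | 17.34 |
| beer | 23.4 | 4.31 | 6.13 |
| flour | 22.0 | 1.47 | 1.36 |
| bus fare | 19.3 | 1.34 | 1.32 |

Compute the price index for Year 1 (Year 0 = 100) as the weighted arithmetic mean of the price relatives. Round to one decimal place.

110.2

chicken: 21.9 × (9.45/8.62) = 21.9 × 1.096288 = 24.0087
fish: 13.4 × (17.34/17.12) = 13.4 × 1.012850 = 13.5722
beer: 23.4 × (6.13/4.31) = 23.4 × 1.422274 = 33.2812
flour: 22.0 × (1.36/1.47) = 22.0 × 0.925170 = 20.3537
bus fare: 19.3 × (1.32/1.34) = 19.3 × 0.985075 = 19.0119
Index = Σ wᵢ·(p₁ᵢ/p₀ᵢ) = 24.0087 + 13.5722 + 33.2812 + 20.3537 + 19.0119 = 110.2278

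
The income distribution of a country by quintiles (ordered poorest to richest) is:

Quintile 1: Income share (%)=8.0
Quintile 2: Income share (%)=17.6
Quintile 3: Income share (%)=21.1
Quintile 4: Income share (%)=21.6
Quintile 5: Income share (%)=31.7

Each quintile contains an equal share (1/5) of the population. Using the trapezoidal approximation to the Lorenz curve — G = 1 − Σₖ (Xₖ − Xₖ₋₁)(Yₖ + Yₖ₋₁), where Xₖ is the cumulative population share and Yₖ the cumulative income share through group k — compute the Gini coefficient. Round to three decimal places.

0.206

Cumulative income shares Yₖ: 0.0800, 0.2560, 0.4670, 0.6830, 1.0000
Σ (Xₖ−Xₖ₋₁)(Yₖ+Yₖ₋₁) = (1/5)(0.0800+0.0000) + (1/5)(0.2560+0.0800) + (1/5)(0.4670+0.2560) + (1/5)(0.6830+0.4670) + (1/5)(1.0000+0.6830)
  = 0.0160 + 0.0672 + 0.1446 + 0.2300 + 0.3366 = 0.7944
G = 1 − 0.7944 = 0.2056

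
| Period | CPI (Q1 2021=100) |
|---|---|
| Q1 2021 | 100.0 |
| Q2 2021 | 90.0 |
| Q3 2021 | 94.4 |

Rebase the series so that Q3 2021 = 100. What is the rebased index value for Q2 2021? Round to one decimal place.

Rebased(Q2 2021) = 90.0 / 94.4 × 100 = 95.3390

95.3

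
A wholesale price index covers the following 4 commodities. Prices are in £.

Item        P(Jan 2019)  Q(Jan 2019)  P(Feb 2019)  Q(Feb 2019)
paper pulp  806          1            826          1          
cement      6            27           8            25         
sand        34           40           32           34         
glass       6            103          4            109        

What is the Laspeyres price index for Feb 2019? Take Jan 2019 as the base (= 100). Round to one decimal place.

92.8

Laspeyres price index uses base-period quantities as weights.
ΣP(Feb 2019)·Q(Jan 2019) = 826×1 + 8×27 + 32×40 + 4×103 = 826 + 216 + 1280 + 412 = 2734
ΣP(Jan 2019)·Q(Jan 2019) = 806×1 + 6×27 + 34×40 + 6×103 = 806 + 162 + 1360 + 618 = 2946
Index = 2734 / 2946 × 100 = 92.8038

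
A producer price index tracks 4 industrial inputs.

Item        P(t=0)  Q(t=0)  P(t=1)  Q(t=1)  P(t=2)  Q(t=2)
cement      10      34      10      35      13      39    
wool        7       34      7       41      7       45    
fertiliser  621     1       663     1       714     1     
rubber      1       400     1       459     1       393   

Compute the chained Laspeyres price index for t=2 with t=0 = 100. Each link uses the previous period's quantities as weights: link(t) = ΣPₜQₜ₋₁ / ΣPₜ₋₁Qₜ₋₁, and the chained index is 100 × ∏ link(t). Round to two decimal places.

111.73

Link t=0→t=1:
ΣP(t=1)Q(t=0) = 10×34 + 7×34 + 663×1 + 1×400 = 340 + 238 + 663 + 400 = 1641
ΣP(t=0)Q(t=0) = 10×34 + 7×34 + 621×1 + 1×400 = 340 + 238 + 621 + 400 = 1599
link = 1641/1599 = 1.026266
Link t=1→t=2:
ΣP(t=2)Q(t=1) = 13×35 + 7×41 + 714×1 + 1×459 = 455 + 287 + 714 + 459 = 1915
ΣP(t=1)Q(t=1) = 10×35 + 7×41 + 663×1 + 1×459 = 350 + 287 + 663 + 459 = 1759
link = 1915/1759 = 1.088687
Chained index = 100 × 1.026266 × 1.088687 = 111.7283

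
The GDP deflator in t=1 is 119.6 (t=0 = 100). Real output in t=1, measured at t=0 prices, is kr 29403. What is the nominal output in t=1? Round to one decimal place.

35166.0

Nominal = Real × (Index/100) = 29403 × (119.6/100)
        = 29403 × 1.196 = 35165.9880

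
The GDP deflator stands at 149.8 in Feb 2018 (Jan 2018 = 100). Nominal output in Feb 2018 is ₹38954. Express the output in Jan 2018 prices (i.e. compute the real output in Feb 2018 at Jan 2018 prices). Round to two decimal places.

26004.01

Real = Nominal ÷ (Index/100) = 38954 ÷ (149.8/100)
     = 38954 ÷ 1.498 = 26004.0053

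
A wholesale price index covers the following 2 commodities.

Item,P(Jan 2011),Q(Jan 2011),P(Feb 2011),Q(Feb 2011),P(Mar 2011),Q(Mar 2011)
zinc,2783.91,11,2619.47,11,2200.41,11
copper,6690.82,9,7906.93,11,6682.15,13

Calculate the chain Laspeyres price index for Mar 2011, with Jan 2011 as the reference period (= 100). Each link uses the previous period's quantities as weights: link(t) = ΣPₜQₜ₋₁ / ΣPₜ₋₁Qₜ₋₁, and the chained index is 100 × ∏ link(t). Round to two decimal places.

Link Jan 2011→Feb 2011:
ΣP(Feb 2011)Q(Jan 2011) = 2619.47×11 + 7906.93×9 = 28814.17 + 71162.37 = 99976.54
ΣP(Jan 2011)Q(Jan 2011) = 2783.91×11 + 6690.82×9 = 30623.01 + 60217.38 = 90840.39
link = 99976.54/90840.39 = 1.100574
Link Feb 2011→Mar 2011:
ΣP(Mar 2011)Q(Feb 2011) = 2200.41×11 + 6682.15×11 = 24204.51 + 73503.65 = 97708.16
ΣP(Feb 2011)Q(Feb 2011) = 2619.47×11 + 7906.93×11 = 28814.17 + 86976.23 = 115790.4
link = 97708.16/115790.4 = 0.843836
Chained index = 100 × 1.100574 × 0.843836 = 92.8704

92.87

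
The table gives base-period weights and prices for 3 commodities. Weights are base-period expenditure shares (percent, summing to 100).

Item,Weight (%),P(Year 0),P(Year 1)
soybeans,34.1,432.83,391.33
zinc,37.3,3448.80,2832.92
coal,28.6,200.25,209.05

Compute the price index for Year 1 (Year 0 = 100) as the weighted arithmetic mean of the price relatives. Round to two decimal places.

91.33

soybeans: 34.1 × (391.33/432.83) = 34.1 × 0.904119 = 30.8305
zinc: 37.3 × (2832.92/3448.80) = 37.3 × 0.821422 = 30.6390
coal: 28.6 × (209.05/200.25) = 28.6 × 1.043945 = 29.8568
Index = Σ wᵢ·(p₁ᵢ/p₀ᵢ) = 30.8305 + 30.6390 + 29.8568 = 91.3263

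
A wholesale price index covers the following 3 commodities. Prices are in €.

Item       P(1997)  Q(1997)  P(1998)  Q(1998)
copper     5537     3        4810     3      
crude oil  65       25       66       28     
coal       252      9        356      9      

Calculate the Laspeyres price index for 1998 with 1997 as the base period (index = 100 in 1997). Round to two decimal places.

Laspeyres price index uses base-period quantities as weights.
ΣP(1998)·Q(1997) = 4810×3 + 66×25 + 356×9 = 14430 + 1650 + 3204 = 19284
ΣP(1997)·Q(1997) = 5537×3 + 65×25 + 252×9 = 16611 + 1625 + 2268 = 20504
Index = 19284 / 20504 × 100 = 94.0499

94.05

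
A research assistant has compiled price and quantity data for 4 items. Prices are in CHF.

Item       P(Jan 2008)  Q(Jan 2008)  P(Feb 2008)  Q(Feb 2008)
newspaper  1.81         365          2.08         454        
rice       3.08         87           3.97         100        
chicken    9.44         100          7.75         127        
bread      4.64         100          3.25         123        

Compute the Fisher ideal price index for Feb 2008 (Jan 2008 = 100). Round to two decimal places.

Laspeyres component (base-period weights):
ΣP(Feb 2008)Q(Jan 2008) = 2.08×365 + 3.97×87 + 7.75×100 + 3.25×100 = 759.2 + 345.39 + 775 + 325 = 2204.59
ΣP(Jan 2008)Q(Jan 2008) = 1.81×365 + 3.08×87 + 9.44×100 + 4.64×100 = 660.65 + 267.96 + 944 + 464 = 2336.61
L = 2204.59 / 2336.61 × 100 = 94.3499
Paasche component (current-period weights):
ΣP(Feb 2008)Q(Feb 2008) = 2.08×454 + 3.97×100 + 7.75×127 + 3.25×123 = 944.32 + 397 + 984.25 + 399.75 = 2725.32
ΣP(Jan 2008)Q(Feb 2008) = 1.81×454 + 3.08×100 + 9.44×127 + 4.64×123 = 821.74 + 308 + 1198.88 + 570.72 = 2899.34
P = 2725.32 / 2899.34 × 100 = 93.9979
Fisher = √(L × P) = √(94.3499 × 93.9979) = 94.1738

94.17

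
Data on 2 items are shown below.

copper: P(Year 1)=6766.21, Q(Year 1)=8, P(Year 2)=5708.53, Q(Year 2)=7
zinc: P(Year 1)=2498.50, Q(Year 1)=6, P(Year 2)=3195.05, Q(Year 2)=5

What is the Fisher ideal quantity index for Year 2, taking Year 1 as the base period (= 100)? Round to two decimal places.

Laspeyres component (base-period weights):
ΣP(Year 1)Q(Year 2) = 6766.21×7 + 2498.50×5 = 47363.47 + 12492.5 = 59855.97
ΣP(Year 1)Q(Year 1) = 6766.21×8 + 2498.50×6 = 54129.68 + 14991 = 69120.68
L = 59855.97 / 69120.68 × 100 = 86.5963
Paasche component (current-period weights):
ΣP(Year 2)Q(Year 2) = 5708.53×7 + 3195.05×5 = 39959.71 + 15975.25 = 55934.96
ΣP(Year 2)Q(Year 1) = 5708.53×8 + 3195.05×6 = 45668.24 + 19170.3 = 64838.54
P = 55934.96 / 64838.54 × 100 = 86.2681
Fisher = √(L × P) = √(86.5963 × 86.2681) = 86.4320

86.43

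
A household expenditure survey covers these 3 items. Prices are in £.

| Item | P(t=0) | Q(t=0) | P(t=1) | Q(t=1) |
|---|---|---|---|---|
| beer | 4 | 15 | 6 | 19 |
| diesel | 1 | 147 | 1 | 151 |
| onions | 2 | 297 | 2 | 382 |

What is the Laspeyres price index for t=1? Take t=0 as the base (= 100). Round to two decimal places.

103.75

Laspeyres price index uses base-period quantities as weights.
ΣP(t=1)·Q(t=0) = 6×15 + 1×147 + 2×297 = 90 + 147 + 594 = 831
ΣP(t=0)·Q(t=0) = 4×15 + 1×147 + 2×297 = 60 + 147 + 594 = 801
Index = 831 / 801 × 100 = 103.7453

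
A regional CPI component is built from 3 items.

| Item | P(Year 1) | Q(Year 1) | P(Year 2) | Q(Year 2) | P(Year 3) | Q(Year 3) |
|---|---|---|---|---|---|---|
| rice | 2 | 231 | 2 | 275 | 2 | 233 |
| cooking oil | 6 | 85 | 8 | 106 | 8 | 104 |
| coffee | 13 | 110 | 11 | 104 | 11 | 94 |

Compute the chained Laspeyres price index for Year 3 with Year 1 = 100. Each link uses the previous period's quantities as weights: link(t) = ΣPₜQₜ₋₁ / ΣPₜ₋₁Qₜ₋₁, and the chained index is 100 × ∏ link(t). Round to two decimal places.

Link Year 1→Year 2:
ΣP(Year 2)Q(Year 1) = 2×231 + 8×85 + 11×110 = 462 + 680 + 1210 = 2352
ΣP(Year 1)Q(Year 1) = 2×231 + 6×85 + 13×110 = 462 + 510 + 1430 = 2402
link = 2352/2402 = 0.979184
Link Year 2→Year 3:
ΣP(Year 3)Q(Year 2) = 2×275 + 8×106 + 11×104 = 550 + 848 + 1144 = 2542
ΣP(Year 2)Q(Year 2) = 2×275 + 8×106 + 11×104 = 550 + 848 + 1144 = 2542
link = 2542/2542 = 1.000000
Chained index = 100 × 0.979184 × 1.000000 = 97.9184

97.92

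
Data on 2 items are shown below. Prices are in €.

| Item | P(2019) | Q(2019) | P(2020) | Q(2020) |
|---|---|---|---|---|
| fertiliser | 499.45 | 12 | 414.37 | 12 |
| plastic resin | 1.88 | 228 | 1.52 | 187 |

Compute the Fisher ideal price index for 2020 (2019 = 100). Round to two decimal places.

82.84

Laspeyres component (base-period weights):
ΣP(2020)Q(2019) = 414.37×12 + 1.52×228 = 4972.44 + 346.56 = 5319
ΣP(2019)Q(2019) = 499.45×12 + 1.88×228 = 5993.4 + 428.64 = 6422.04
L = 5319 / 6422.04 × 100 = 82.8241
Paasche component (current-period weights):
ΣP(2020)Q(2020) = 414.37×12 + 1.52×187 = 4972.44 + 284.24 = 5256.68
ΣP(2019)Q(2020) = 499.45×12 + 1.88×187 = 5993.4 + 351.56 = 6344.96
P = 5256.68 / 6344.96 × 100 = 82.8481
Fisher = √(L × P) = √(82.8241 × 82.8481) = 82.8361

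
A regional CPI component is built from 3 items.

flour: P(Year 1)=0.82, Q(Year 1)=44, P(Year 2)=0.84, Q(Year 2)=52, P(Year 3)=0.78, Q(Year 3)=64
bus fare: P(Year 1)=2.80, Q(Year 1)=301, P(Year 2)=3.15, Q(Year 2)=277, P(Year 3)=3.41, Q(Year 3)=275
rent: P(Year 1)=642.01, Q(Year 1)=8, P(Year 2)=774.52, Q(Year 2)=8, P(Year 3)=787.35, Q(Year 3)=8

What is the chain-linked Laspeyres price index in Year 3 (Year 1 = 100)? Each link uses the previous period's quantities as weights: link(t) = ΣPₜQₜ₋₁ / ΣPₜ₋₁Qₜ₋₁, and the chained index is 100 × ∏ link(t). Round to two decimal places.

Link Year 1→Year 2:
ΣP(Year 2)Q(Year 1) = 0.84×44 + 3.15×301 + 774.52×8 = 36.96 + 948.15 + 6196.16 = 7181.27
ΣP(Year 1)Q(Year 1) = 0.82×44 + 2.80×301 + 642.01×8 = 36.08 + 842.8 + 5136.08 = 6014.96
link = 7181.27/6014.96 = 1.193902
Link Year 2→Year 3:
ΣP(Year 3)Q(Year 2) = 0.78×52 + 3.41×277 + 787.35×8 = 40.56 + 944.57 + 6298.8 = 7283.93
ΣP(Year 2)Q(Year 2) = 0.84×52 + 3.15×277 + 774.52×8 = 43.68 + 872.55 + 6196.16 = 7112.39
link = 7283.93/7112.39 = 1.024118
Chained index = 100 × 1.193902 × 1.024118 = 122.2697

122.27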